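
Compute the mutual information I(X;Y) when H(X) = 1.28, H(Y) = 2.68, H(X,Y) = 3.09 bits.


I(X;Y) = H(X) + H(Y) - H(X,Y) = 1.28 + 2.68 - 3.09 = 0.87

0.87 bits


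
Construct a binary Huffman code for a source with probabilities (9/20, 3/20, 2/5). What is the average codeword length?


Huffman construction (repeatedly merge the two least-probable nodes; each merge adds 1 bit to every symbol beneath it): 3/20 + 2/5 = 11/20; 9/20 + 11/20 = 1. Resulting codeword lengths (in the order the probabilities were given): (1, 2, 2). L_avg = sum(p_i * l_i) = 9/20*1 + 3/20*2 + 2/5*2 = 31/20 = 1.55

1.55 bits


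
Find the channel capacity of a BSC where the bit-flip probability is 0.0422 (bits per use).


H(p) = -p*log2(p) - (1-p)*log2(1-p) = -0.0422*log2(0.0422) - 0.9578*log2(0.9578) = 0.192711 + 0.059579 = 0.2523. C = 1 - H(p) = 1 - 0.2523 = 0.7477

0.7477 bits


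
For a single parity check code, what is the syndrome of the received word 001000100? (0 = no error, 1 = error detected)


Syndrome = XOR of all bits = 0 XOR 0 XOR 1 XOR 0 XOR 0 XOR 0 XOR 1 XOR 0 XOR 0 = 0

0


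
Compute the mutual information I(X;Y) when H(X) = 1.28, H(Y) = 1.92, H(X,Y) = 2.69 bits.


I(X;Y) = H(X) + H(Y) - H(X,Y) = 1.28 + 1.92 - 2.69 = 0.51

0.51 bits


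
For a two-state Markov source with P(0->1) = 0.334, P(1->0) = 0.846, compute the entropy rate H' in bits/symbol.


Stationary distribution: pi_0 = p10/(p01+p10) = 0.7169, pi_1 = 0.2831. Entropy rate H' = pi_0*H(p01) + pi_1*H(p10) = 0.7169*0.919 + 0.2831*0.6198 = 0.8343

0.8343 bits/symbol


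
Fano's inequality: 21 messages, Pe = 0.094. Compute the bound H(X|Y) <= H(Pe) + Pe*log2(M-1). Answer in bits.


H(Pe) = -Pe*log2(Pe) - (1-Pe)*log2(1-Pe) = -0.094*log2(0.094) - 0.906*log2(0.906) = 0.320652 + 0.129030 = 0.4497. Pe*log2(M-1) = 0.094*log2(20) = 0.406261. Bound = H(Pe) + Pe*log2(M-1) = 0.320652 + 0.129030 + 0.406261 = 0.8559

0.8559 bits


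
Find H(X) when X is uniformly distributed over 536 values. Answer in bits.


H = log2(n) = log2(536) = 9.0661

9.0661 bits


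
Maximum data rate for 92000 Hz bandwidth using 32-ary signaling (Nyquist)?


Rate = 2 * B * log2(M) = 2 * 92000 * 5.0 = 920000.0

920000.0 bps


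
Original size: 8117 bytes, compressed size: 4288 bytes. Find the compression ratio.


Ratio = original / compressed = 8117 / 4288 = 1.893

1.893


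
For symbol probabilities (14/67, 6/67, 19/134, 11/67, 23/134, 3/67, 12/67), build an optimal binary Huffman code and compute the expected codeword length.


Huffman construction (repeatedly merge the two least-probable nodes; each merge adds 1 bit to every symbol beneath it): 3/67 + 6/67 = 9/67; 9/67 + 19/134 = 37/134; 11/67 + 23/134 = 45/134; 12/67 + 14/67 = 26/67; 37/134 + 45/134 = 41/67; 26/67 + 41/67 = 1. Resulting codeword lengths (in the order the probabilities were given): (2, 4, 3, 3, 3, 4, 2). L_avg = sum(p_i * l_i) = 14/67*2 + 6/67*4 + 19/134*3 + 11/67*3 + 23/134*3 + 3/67*4 + 12/67*2 = 184/67 = 2.7463

2.7463 bits


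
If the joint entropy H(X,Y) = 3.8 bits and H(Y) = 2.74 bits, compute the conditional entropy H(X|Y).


H(X|Y) = H(X,Y) - H(Y) = 3.8 - 2.74 = 1.06

1.06 bits


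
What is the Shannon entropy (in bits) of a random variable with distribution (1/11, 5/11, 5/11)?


H = -sum(p_i * log2(p_i)). Terms: -(1/11)*log2(1/11) = 0.314494; -(5/11)*log2(5/11) = 0.517047; -(5/11)*log2(5/11) = 0.517047. H = 0.314494 + 0.517047 + 0.517047 = 1.3486

1.3486 bits


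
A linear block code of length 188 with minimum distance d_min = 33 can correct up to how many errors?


Correction capability = floor((d-1)/2) = floor((33-1)/2) = 16

16 errors


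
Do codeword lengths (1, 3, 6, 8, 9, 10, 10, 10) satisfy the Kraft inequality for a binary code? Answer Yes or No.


Kraft sum = sum(2^(-l_i)) = 0.6494, need <= 1. Result: satisfied (a binary prefix-free code with these lengths exists)

Yes


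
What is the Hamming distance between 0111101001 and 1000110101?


Count differing positions: ^ ^ ^ ^ . ^ ^ ^ . . = 7 differences

7


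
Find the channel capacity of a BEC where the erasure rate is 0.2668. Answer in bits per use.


C = 1 - epsilon = 1 - 0.2668 = 0.7332

0.7332 bits


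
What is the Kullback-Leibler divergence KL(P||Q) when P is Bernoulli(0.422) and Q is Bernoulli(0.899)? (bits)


KL = p*log2(p/q) + (1-p)*log2((1-p)/(1-q)) = 0.422*log2(0.422/0.899) + 0.578*log2(0.578/0.101) = 0.9942

0.9942 bits


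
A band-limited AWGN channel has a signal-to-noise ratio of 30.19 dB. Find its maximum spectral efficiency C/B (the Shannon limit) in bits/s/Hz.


SNR_linear = 10^(30.19/10) = 1044.7202; C/B = log2(1 + SNR_linear) = log2(1 + 1044.7202) = 10.0303

10.0303 bits/s/Hz


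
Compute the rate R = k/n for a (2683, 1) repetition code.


Rate = k/n = 1/2683

1/2683


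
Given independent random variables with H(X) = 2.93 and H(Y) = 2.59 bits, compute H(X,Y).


For independent variables, H(X,Y) = H(X) + H(Y) = 2.93 + 2.59 = 5.52

5.52 bits


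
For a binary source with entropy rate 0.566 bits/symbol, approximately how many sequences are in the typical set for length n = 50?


log2|A_typical| = nH = 50 * 0.566 = 28.3, so |A_typical| ~ 2^28.3 = 3.305e+08

3.305e+08


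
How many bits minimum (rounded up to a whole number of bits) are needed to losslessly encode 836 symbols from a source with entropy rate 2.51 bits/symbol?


Minimum bits >= n * H = 836 * 2.51 = 2098.36, rounded up to a whole number of bits = 2099

2099 bits


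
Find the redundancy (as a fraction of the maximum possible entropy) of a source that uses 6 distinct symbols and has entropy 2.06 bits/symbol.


H_max = log2(K) = log2(6) = 2.585 bits/symbol. Redundancy = 1 - H/H_max = 1 - 2.06/2.585 = 1 - 0.7969 = 0.2031

0.2031


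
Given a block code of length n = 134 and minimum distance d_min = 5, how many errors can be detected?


Detection capability = d_min - 1 = 5 - 1 = 4

4 errors


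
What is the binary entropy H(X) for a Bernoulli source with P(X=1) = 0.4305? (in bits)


H = -p*log2(p) - (1-p)*log2(1-p). -0.4305*log2(0.4305) = 0.523451; -0.5695*log2(0.5695) = 0.462566. H = 0.523451 + 0.462566 = 0.986

0.986 bits


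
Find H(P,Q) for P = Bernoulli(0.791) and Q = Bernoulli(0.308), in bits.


H(P,Q) = -p*log2(q) - (1-p)*log2(1-q). -0.791*log2(0.308) = 1.343907; -0.209*log2(0.692) = 0.111012. H(P,Q) = 1.343907 + 0.111012 = 1.4549

1.4549 bits


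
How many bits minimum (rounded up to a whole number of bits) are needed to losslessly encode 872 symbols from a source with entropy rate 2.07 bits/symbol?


Minimum bits >= n * H = 872 * 2.07 = 1805.04, rounded up to a whole number of bits = 1806

1806 bits


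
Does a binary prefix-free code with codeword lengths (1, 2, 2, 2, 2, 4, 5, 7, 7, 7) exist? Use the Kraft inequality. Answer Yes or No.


Kraft sum = sum(2^(-l_i)) = 1.6172, need <= 1. Result: violated (a binary prefix-free code with these lengths cannot exist)

No


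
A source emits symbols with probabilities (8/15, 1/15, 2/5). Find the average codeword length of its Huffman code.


Huffman construction (repeatedly merge the two least-probable nodes; each merge adds 1 bit to every symbol beneath it): 1/15 + 2/5 = 7/15; 7/15 + 8/15 = 1. Resulting codeword lengths (in the order the probabilities were given): (1, 2, 2). L_avg = sum(p_i * l_i) = 8/15*1 + 1/15*2 + 2/5*2 = 22/15 = 1.4667

1.4667 bits


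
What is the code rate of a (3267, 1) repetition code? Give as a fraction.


Rate = k/n = 1/3267

1/3267


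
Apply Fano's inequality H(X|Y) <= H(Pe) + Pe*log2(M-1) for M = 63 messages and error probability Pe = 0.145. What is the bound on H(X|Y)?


H(Pe) = -Pe*log2(Pe) - (1-Pe)*log2(1-Pe) = -0.145*log2(0.145) - 0.855*log2(0.855) = 0.403952 + 0.193233 = 0.5972. Pe*log2(M-1) = 0.145*log2(62) = 0.863358. Bound = H(Pe) + Pe*log2(M-1) = 0.403952 + 0.193233 + 0.863358 = 1.4605

1.4605 bits


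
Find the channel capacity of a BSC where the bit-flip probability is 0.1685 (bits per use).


H(p) = -p*log2(p) - (1-p)*log2(1-p) = -0.1685*log2(0.1685) - 0.8315*log2(0.8315) = 0.432907 + 0.221355 = 0.6543. C = 1 - H(p) = 1 - 0.6543 = 0.3457

0.3457 bits


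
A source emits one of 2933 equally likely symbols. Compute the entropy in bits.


H = log2(n) = log2(2933) = 11.5182

11.5182 bits


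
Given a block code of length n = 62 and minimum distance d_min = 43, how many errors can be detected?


Detection capability = d_min - 1 = 43 - 1 = 42

42 errors


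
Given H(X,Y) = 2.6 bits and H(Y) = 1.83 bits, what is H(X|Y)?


H(X|Y) = H(X,Y) - H(Y) = 2.6 - 1.83 = 0.77

0.77 bits


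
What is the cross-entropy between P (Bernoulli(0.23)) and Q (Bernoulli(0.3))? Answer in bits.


H(P,Q) = -p*log2(q) - (1-p)*log2(1-q). -0.23*log2(0.3) = 0.399502; -0.77*log2(0.7) = 0.396221. H(P,Q) = 0.399502 + 0.396221 = 0.7957

0.7957 bits


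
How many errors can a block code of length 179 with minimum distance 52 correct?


Correction capability = floor((d-1)/2) = floor((52-1)/2) = 25

25 errors


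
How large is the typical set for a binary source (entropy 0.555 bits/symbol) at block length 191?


log2|A_typical| = nH = 191 * 0.555 = 106.005, so |A_typical| ~ 2^106.005 = 8.141e+31

8.141e+31


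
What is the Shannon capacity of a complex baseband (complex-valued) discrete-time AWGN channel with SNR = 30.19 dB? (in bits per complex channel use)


SNR_linear = 10^(30.19/10) = 1044.7202; C = log2(1 + SNR_linear) = log2(1 + 1044.7202) = 10.0303

10.0303 bits/channel use


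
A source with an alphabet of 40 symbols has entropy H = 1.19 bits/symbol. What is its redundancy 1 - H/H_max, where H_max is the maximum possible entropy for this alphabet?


H_max = log2(K) = log2(40) = 5.3219 bits/symbol. Redundancy = 1 - H/H_max = 1 - 1.19/5.3219 = 1 - 0.2236 = 0.7764

0.7764


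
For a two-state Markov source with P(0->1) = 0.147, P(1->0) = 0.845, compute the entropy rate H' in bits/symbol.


Stationary distribution: pi_0 = p10/(p01+p10) = 0.8518, pi_1 = 0.1482. Entropy rate H' = pi_0*H(p01) + pi_1*H(p10) = 0.8518*0.6023 + 0.1482*0.6222 = 0.6052

0.6052 bits/symbol


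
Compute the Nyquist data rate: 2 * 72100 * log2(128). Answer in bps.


Rate = 2 * B * log2(M) = 2 * 72100 * 7.0 = 1009400.0

1009400.0 bps


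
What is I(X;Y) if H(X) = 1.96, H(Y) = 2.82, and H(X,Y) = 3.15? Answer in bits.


I(X;Y) = H(X) + H(Y) - H(X,Y) = 1.96 + 2.82 - 3.15 = 1.63

1.63 bits


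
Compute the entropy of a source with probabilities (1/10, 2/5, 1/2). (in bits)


H = -sum(p_i * log2(p_i)). Terms: -(1/10)*log2(1/10) = 0.332193; -(2/5)*log2(2/5) = 0.528771; -(1/2)*log2(1/2) = 0.500000. H = 0.332193 + 0.528771 + 0.500000 = 1.361

1.361 bits


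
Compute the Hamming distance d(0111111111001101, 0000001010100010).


Count differing positions: . ^ ^ ^ ^ ^ . ^ . ^ ^ . ^ ^ ^ ^ = 12 differences

12


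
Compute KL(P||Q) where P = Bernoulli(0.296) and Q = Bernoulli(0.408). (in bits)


KL = p*log2(p/q) + (1-p)*log2((1-p)/(1-q)) = 0.296*log2(0.296/0.408) + 0.704*log2(0.704/0.592) = 0.0389

0.0389 bits


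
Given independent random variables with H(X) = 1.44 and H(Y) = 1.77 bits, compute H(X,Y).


For independent variables, H(X,Y) = H(X) + H(Y) = 1.44 + 1.77 = 3.21

3.21 bits


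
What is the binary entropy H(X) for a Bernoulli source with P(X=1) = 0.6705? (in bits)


H = -p*log2(p) - (1-p)*log2(1-p). -0.6705*log2(0.6705) = 0.386671; -0.3295*log2(0.3295) = 0.527744. H = 0.386671 + 0.527744 = 0.9144

0.9144 bits


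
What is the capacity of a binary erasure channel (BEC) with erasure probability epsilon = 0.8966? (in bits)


C = 1 - epsilon = 1 - 0.8966 = 0.1034

0.1034 bits


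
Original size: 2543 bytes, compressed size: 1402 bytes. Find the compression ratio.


Ratio = original / compressed = 2543 / 1402 = 1.8138

1.8138


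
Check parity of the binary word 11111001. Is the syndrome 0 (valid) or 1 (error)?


Syndrome = XOR of all bits = 1 XOR 1 XOR 1 XOR 1 XOR 1 XOR 0 XOR 0 XOR 1 = 0

0


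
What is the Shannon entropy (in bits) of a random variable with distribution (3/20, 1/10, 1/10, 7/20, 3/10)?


H = -sum(p_i * log2(p_i)). Terms: -(3/20)*log2(3/20) = 0.410545; -(1/10)*log2(1/10) = 0.332193; -(1/10)*log2(1/10) = 0.332193; -(7/20)*log2(7/20) = 0.530101; -(3/10)*log2(3/10) = 0.521090. H = 0.410545 + 0.332193 + 0.332193 + 0.530101 + 0.521090 = 2.1261

2.1261 bits


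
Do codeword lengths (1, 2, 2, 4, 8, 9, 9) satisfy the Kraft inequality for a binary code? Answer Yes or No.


Kraft sum = sum(2^(-l_i)) = 1.0703, need <= 1. Result: violated (a binary prefix-free code with these lengths cannot exist)

No


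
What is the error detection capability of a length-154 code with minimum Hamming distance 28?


Detection capability = d_min - 1 = 28 - 1 = 27

27 errors


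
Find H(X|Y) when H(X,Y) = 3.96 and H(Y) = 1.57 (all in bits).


H(X|Y) = H(X,Y) - H(Y) = 3.96 - 1.57 = 2.39

2.39 bits


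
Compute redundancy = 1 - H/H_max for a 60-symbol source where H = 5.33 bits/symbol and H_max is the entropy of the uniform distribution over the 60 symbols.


H_max = log2(K) = log2(60) = 5.9069 bits/symbol. Redundancy = 1 - H/H_max = 1 - 5.33/5.9069 = 1 - 0.9023 = 0.0977

0.0977


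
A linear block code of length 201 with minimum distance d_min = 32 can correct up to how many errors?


Correction capability = floor((d-1)/2) = floor((32-1)/2) = 15

15 errors


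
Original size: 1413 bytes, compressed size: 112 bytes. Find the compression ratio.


Ratio = original / compressed = 1413 / 112 = 12.6161

12.6161


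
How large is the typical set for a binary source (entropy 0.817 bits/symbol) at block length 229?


log2|A_typical| = nH = 229 * 0.817 = 187.093, so |A_typical| ~ 2^187.093 = 2.092e+56

2.092e+56


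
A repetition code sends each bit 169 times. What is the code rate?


Rate = k/n = 1/169

1/169


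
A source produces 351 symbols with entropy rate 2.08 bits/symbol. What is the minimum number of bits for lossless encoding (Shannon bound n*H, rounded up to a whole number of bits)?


Minimum bits >= n * H = 351 * 2.08 = 730.08, rounded up to a whole number of bits = 731

731 bits


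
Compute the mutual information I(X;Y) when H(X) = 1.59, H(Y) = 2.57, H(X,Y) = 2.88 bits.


I(X;Y) = H(X) + H(Y) - H(X,Y) = 1.59 + 2.57 - 2.88 = 1.28

1.28 bits


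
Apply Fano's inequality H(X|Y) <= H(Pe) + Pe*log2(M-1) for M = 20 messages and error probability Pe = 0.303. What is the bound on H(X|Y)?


H(Pe) = -Pe*log2(Pe) - (1-Pe)*log2(1-Pe) = -0.303*log2(0.303) - 0.697*log2(0.697) = 0.521951 + 0.362976 = 0.8849. Pe*log2(M-1) = 0.303*log2(19) = 1.287122. Bound = H(Pe) + Pe*log2(M-1) = 0.521951 + 0.362976 + 1.287122 = 2.172

2.172 bits


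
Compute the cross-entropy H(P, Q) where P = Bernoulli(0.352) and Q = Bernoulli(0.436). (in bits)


H(P,Q) = -p*log2(q) - (1-p)*log2(1-q). -0.352*log2(0.436) = 0.421555; -0.648*log2(0.564) = 0.535399. H(P,Q) = 0.421555 + 0.535399 = 0.957

0.957 bits


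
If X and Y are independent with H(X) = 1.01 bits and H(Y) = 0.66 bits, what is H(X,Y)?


For independent variables, H(X,Y) = H(X) + H(Y) = 1.01 + 0.66 = 1.67

1.67 bits


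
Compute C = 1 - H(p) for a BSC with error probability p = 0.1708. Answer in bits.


H(p) = -p*log2(p) - (1-p)*log2(1-p) = -0.1708*log2(0.1708) - 0.8292*log2(0.8292) = 0.435475 + 0.224056 = 0.6595. C = 1 - H(p) = 1 - 0.6595 = 0.3405

0.3405 bits


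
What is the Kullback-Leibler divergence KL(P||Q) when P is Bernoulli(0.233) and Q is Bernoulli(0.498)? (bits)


KL = p*log2(p/q) + (1-p)*log2((1-p)/(1-q)) = 0.233*log2(0.233/0.498) + 0.767*log2(0.767/0.502) = 0.2137

0.2137 bits


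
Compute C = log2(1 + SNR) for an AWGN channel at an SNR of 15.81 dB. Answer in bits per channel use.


SNR_linear = 10^(15.81/10) = 38.1066; C = log2(1 + SNR_linear) = log2(1 + 38.1066) = 5.2893

5.2893 bits/channel use


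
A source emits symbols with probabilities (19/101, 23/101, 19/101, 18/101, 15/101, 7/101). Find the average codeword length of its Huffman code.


Huffman construction (repeatedly merge the two least-probable nodes; each merge adds 1 bit to every symbol beneath it): 7/101 + 15/101 = 22/101; 18/101 + 19/101 = 37/101; 19/101 + 22/101 = 41/101; 23/101 + 37/101 = 60/101; 41/101 + 60/101 = 1. Resulting codeword lengths (in the order the probabilities were given): (3, 2, 2, 3, 3, 3). L_avg = sum(p_i * l_i) = 19/101*3 + 23/101*2 + 19/101*2 + 18/101*3 + 15/101*3 + 7/101*3 = 261/101 = 2.5842

2.5842 bits


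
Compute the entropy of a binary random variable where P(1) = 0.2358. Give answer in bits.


H = -p*log2(p) - (1-p)*log2(1-p). -0.2358*log2(0.2358) = 0.491493; -0.7642*log2(0.7642) = 0.296493. H = 0.491493 + 0.296493 = 0.788

0.788 bits


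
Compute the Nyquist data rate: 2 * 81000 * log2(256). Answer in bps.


Rate = 2 * B * log2(M) = 2 * 81000 * 8.0 = 1296000.0

1296000.0 bps


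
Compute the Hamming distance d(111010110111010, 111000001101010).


Count differing positions: . . . . ^ . ^ ^ ^ . ^ . . . . = 5 differences

5


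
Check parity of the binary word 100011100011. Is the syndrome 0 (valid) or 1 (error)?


Syndrome = XOR of all bits = 1 XOR 0 XOR 0 XOR 0 XOR 1 XOR 1 XOR 1 XOR 0 XOR 0 XOR 0 XOR 1 XOR 1 = 0

0


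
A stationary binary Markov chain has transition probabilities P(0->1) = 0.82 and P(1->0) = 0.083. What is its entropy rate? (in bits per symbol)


Stationary distribution: pi_0 = p10/(p01+p10) = 0.0919, pi_1 = 0.9081. Entropy rate H' = pi_0*H(p01) + pi_1*H(p10) = 0.0919*0.6801 + 0.9081*0.4127 = 0.4372

0.4372 bits/symbol


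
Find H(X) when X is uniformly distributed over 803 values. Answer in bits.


H = log2(n) = log2(803) = 9.6493

9.6493 bits


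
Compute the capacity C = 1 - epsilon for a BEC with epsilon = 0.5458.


C = 1 - epsilon = 1 - 0.5458 = 0.4542

0.4542 bits


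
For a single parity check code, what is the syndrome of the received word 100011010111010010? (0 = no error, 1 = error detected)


Syndrome = XOR of all bits = 1 XOR 0 XOR 0 XOR 0 XOR 1 XOR 1 XOR 0 XOR 1 XOR 0 XOR 1 XOR 1 XOR 1 XOR 0 XOR 1 XOR 0 XOR 0 XOR 1 XOR 0 = 1

1


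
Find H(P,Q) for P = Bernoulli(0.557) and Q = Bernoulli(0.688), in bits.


H(P,Q) = -p*log2(q) - (1-p)*log2(1-q). -0.557*log2(0.688) = 0.300512; -0.443*log2(0.312) = 0.744409. H(P,Q) = 0.300512 + 0.744409 = 1.0449

1.0449 bits


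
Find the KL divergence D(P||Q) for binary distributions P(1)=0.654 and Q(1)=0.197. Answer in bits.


KL = p*log2(p/q) + (1-p)*log2((1-p)/(1-q)) = 0.654*log2(0.654/0.197) + 0.346*log2(0.346/0.803) = 0.7119

0.7119 bits


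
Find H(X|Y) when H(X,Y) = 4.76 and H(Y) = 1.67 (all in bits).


H(X|Y) = H(X,Y) - H(Y) = 4.76 - 1.67 = 3.09

3.09 bits


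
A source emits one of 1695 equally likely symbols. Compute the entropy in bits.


H = log2(n) = log2(1695) = 10.7271

10.7271 bits


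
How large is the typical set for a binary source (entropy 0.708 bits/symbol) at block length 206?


log2|A_typical| = nH = 206 * 0.708 = 145.848, so |A_typical| ~ 2^145.848 = 8.028e+43

8.028e+43


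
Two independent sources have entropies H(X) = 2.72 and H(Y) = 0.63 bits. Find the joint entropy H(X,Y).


For independent variables, H(X,Y) = H(X) + H(Y) = 2.72 + 0.63 = 3.35

3.35 bits


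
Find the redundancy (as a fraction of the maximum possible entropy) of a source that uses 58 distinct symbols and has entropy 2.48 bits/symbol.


H_max = log2(K) = log2(58) = 5.858 bits/symbol. Redundancy = 1 - H/H_max = 1 - 2.48/5.858 = 1 - 0.4234 = 0.5766

0.5766


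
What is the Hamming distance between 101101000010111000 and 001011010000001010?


Count differing positions: ^ . . ^ ^ . . ^ . . ^ . ^ ^ . . ^ . = 8 differences

8


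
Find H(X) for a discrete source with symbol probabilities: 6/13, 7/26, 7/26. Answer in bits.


H = -sum(p_i * log2(p_i)). Terms: -(6/13)*log2(6/13) = 0.514836; -(7/26)*log2(7/26) = 0.509677; -(7/26)*log2(7/26) = 0.509677. H = 0.514836 + 0.509677 + 0.509677 = 1.5342

1.5342 bits


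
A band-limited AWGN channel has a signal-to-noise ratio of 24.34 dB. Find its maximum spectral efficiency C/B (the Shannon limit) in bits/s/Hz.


SNR_linear = 10^(24.34/10) = 271.6439; C/B = log2(1 + SNR_linear) = log2(1 + 271.6439) = 8.0909

8.0909 bits/s/Hz


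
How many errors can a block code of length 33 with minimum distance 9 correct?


Correction capability = floor((d-1)/2) = floor((9-1)/2) = 4

4 errors


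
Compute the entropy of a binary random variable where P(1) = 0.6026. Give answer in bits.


H = -p*log2(p) - (1-p)*log2(1-p). -0.6026*log2(0.6026) = 0.440336; -0.3974*log2(0.3974) = 0.529073. H = 0.440336 + 0.529073 = 0.9694

0.9694 bits


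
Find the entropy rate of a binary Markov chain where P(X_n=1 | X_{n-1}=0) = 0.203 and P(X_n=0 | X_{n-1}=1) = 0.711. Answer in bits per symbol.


Stationary distribution: pi_0 = p10/(p01+p10) = 0.7779, pi_1 = 0.2221. Entropy rate H' = pi_0*H(p01) + pi_1*H(p10) = 0.7779*0.7279 + 0.2221*0.8674 = 0.7589

0.7589 bits/symbol


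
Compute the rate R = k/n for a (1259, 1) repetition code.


Rate = k/n = 1/1259

1/1259


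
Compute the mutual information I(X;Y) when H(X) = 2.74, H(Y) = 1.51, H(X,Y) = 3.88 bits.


I(X;Y) = H(X) + H(Y) - H(X,Y) = 2.74 + 1.51 - 3.88 = 0.37

0.37 bits


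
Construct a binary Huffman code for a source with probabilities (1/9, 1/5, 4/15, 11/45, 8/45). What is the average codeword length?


Huffman construction (repeatedly merge the two least-probable nodes; each merge adds 1 bit to every symbol beneath it): 1/9 + 8/45 = 13/45; 1/5 + 11/45 = 4/9; 4/15 + 13/45 = 5/9; 4/9 + 5/9 = 1. Resulting codeword lengths (in the order the probabilities were given): (3, 2, 2, 2, 3). L_avg = sum(p_i * l_i) = 1/9*3 + 1/5*2 + 4/15*2 + 11/45*2 + 8/45*3 = 103/45 = 2.2889

2.2889 bits


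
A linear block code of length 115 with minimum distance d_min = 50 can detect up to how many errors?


Detection capability = d_min - 1 = 50 - 1 = 49

49 errors


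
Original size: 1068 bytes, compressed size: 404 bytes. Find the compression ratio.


Ratio = original / compressed = 1068 / 404 = 2.6436

2.6436


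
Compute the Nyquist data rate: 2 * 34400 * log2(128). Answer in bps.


Rate = 2 * B * log2(M) = 2 * 34400 * 7.0 = 481600.0

481600.0 bps


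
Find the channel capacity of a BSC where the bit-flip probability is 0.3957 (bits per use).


H(p) = -p*log2(p) - (1-p)*log2(1-p) = -0.3957*log2(0.3957) - 0.6043*log2(0.6043) = 0.529257 + 0.439123 = 0.9684. C = 1 - H(p) = 1 - 0.9684 = 0.0316

0.0316 bits


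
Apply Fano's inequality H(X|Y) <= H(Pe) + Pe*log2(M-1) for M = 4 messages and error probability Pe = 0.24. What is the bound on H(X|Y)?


H(Pe) = -Pe*log2(Pe) - (1-Pe)*log2(1-Pe) = -0.24*log2(0.24) - 0.76*log2(0.76) = 0.494134 + 0.300906 = 0.795. Pe*log2(M-1) = 0.24*log2(3) = 0.380391. Bound = H(Pe) + Pe*log2(M-1) = 0.494134 + 0.300906 + 0.380391 = 1.1754

1.1754 bits


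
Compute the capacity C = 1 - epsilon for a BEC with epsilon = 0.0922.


C = 1 - epsilon = 1 - 0.0922 = 0.9078

0.9078 bits


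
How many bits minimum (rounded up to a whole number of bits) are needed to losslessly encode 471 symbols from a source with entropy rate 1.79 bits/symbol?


Minimum bits >= n * H = 471 * 1.79 = 843.09, rounded up to a whole number of bits = 844

844 bits


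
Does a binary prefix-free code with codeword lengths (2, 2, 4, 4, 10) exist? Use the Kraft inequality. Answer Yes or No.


Kraft sum = sum(2^(-l_i)) = 0.626, need <= 1. Result: satisfied (a binary prefix-free code with these lengths exists)

Yes


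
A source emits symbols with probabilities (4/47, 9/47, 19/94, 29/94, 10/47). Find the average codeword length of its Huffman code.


Huffman construction (repeatedly merge the two least-probable nodes; each merge adds 1 bit to every symbol beneath it): 4/47 + 9/47 = 13/47; 19/94 + 10/47 = 39/94; 13/47 + 29/94 = 55/94; 39/94 + 55/94 = 1. Resulting codeword lengths (in the order the probabilities were given): (3, 3, 2, 2, 2). L_avg = sum(p_i * l_i) = 4/47*3 + 9/47*3 + 19/94*2 + 29/94*2 + 10/47*2 = 107/47 = 2.2766

2.2766 bits


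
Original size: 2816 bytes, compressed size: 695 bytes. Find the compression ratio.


Ratio = original / compressed = 2816 / 695 = 4.0518

4.0518


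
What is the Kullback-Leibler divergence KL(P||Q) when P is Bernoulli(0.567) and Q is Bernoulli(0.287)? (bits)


KL = p*log2(p/q) + (1-p)*log2((1-p)/(1-q)) = 0.567*log2(0.567/0.287) + 0.433*log2(0.433/0.713) = 0.2454

0.2454 bits


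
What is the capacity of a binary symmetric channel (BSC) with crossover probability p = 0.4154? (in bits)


H(p) = -p*log2(p) - (1-p)*log2(1-p) = -0.4154*log2(0.4154) - 0.5846*log2(0.5846) = 0.526489 + 0.452760 = 0.9792. C = 1 - H(p) = 1 - 0.9792 = 0.0208

0.0208 bits


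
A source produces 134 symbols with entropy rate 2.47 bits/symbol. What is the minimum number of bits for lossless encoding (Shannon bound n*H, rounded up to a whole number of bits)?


Minimum bits >= n * H = 134 * 2.47 = 330.98, rounded up to a whole number of bits = 331

331 bits


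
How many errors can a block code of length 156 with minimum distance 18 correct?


Correction capability = floor((d-1)/2) = floor((18-1)/2) = 8

8 errors


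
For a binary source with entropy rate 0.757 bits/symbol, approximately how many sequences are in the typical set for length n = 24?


log2|A_typical| = nH = 24 * 0.757 = 18.168, so |A_typical| ~ 2^18.168 = 2.945e+05

2.945e+05


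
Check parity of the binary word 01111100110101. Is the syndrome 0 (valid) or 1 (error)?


Syndrome = XOR of all bits = 0 XOR 1 XOR 1 XOR 1 XOR 1 XOR 1 XOR 0 XOR 0 XOR 1 XOR 1 XOR 0 XOR 1 XOR 0 XOR 1 = 1

1


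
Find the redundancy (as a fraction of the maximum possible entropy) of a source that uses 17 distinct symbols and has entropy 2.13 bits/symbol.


H_max = log2(K) = log2(17) = 4.0875 bits/symbol. Redundancy = 1 - H/H_max = 1 - 2.13/4.0875 = 1 - 0.5211 = 0.4789

0.4789


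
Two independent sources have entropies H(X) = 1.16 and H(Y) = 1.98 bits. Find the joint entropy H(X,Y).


For independent variables, H(X,Y) = H(X) + H(Y) = 1.16 + 1.98 = 3.14

3.14 bits


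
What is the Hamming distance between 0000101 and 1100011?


Count differing positions: ^ ^ . . ^ ^ . = 4 differences

4


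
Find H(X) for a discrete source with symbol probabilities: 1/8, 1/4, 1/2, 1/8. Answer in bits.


H = -sum(p_i * log2(p_i)). Terms: -(1/8)*log2(1/8) = 0.375000; -(1/4)*log2(1/4) = 0.500000; -(1/2)*log2(1/2) = 0.500000; -(1/8)*log2(1/8) = 0.375000. H = 0.375000 + 0.500000 + 0.500000 + 0.375000 = 1.75

1.75 bits


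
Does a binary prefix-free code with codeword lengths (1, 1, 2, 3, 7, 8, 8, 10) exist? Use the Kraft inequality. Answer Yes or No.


Kraft sum = sum(2^(-l_i)) = 1.3916, need <= 1. Result: violated (a binary prefix-free code with these lengths cannot exist)

No


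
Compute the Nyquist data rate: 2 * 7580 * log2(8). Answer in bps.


Rate = 2 * B * log2(M) = 2 * 7580 * 3.0 = 45480.0

45480.0 bps


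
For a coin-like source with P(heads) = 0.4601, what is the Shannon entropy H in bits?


H = -p*log2(p) - (1-p)*log2(1-p). -0.4601*log2(0.4601) = 0.515303; -0.5399*log2(0.5399) = 0.480098. H = 0.515303 + 0.480098 = 0.9954

0.9954 bits


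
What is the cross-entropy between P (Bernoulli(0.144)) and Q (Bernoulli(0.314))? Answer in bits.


H(P,Q) = -p*log2(q) - (1-p)*log2(1-q). -0.144*log2(0.314) = 0.240648; -0.856*log2(0.686) = 0.465424. H(P,Q) = 0.240648 + 0.465424 = 0.7061

0.7061 bits


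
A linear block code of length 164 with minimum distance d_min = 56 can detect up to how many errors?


Detection capability = d_min - 1 = 56 - 1 = 55

55 errors


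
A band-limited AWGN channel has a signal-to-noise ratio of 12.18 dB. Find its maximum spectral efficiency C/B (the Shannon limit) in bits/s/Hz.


SNR_linear = 10^(12.18/10) = 16.5196; C/B = log2(1 + SNR_linear) = log2(1 + 16.5196) = 4.1309

4.1309 bits/s/Hz


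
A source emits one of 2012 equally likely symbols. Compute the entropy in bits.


H = log2(n) = log2(2012) = 10.9744

10.9744 bits


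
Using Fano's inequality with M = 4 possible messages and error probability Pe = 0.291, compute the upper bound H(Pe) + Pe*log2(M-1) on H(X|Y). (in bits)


H(Pe) = -Pe*log2(Pe) - (1-Pe)*log2(1-Pe) = -0.291*log2(0.291) - 0.709*log2(0.709) = 0.518245 + 0.351765 = 0.87. Pe*log2(M-1) = 0.291*log2(3) = 0.461224. Bound = H(Pe) + Pe*log2(M-1) = 0.518245 + 0.351765 + 0.461224 = 1.3312

1.3312 bits


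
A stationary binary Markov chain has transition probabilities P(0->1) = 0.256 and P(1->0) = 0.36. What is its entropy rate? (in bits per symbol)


Stationary distribution: pi_0 = p10/(p01+p10) = 0.5844, pi_1 = 0.4156. Entropy rate H' = pi_0*H(p01) + pi_1*H(p10) = 0.5844*0.8207 + 0.4156*0.9427 = 0.8714

0.8714 bits/symbol


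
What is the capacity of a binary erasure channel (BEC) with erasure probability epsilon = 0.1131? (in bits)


C = 1 - epsilon = 1 - 0.1131 = 0.8869

0.8869 bits


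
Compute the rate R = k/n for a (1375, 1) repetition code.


Rate = k/n = 1/1375

1/1375


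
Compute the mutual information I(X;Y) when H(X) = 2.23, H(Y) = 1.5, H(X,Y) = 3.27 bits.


I(X;Y) = H(X) + H(Y) - H(X,Y) = 2.23 + 1.5 - 3.27 = 0.46

0.46 bits


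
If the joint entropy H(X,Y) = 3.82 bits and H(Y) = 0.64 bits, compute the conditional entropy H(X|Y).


H(X|Y) = H(X,Y) - H(Y) = 3.82 - 0.64 = 3.18

3.18 bits


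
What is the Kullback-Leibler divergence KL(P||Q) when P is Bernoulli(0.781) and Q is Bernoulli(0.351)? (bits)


KL = p*log2(p/q) + (1-p)*log2((1-p)/(1-q)) = 0.781*log2(0.781/0.351) + 0.219*log2(0.219/0.649) = 0.5579

0.5579 bits


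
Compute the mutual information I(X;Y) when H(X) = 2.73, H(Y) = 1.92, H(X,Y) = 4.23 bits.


I(X;Y) = H(X) + H(Y) - H(X,Y) = 2.73 + 1.92 - 4.23 = 0.42

0.42 bits


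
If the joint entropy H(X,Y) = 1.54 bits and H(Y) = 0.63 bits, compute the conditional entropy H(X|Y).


H(X|Y) = H(X,Y) - H(Y) = 1.54 - 0.63 = 0.91

0.91 bits


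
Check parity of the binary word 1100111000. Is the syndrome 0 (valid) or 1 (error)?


Syndrome = XOR of all bits = 1 XOR 1 XOR 0 XOR 0 XOR 1 XOR 1 XOR 1 XOR 0 XOR 0 XOR 0 = 1

1


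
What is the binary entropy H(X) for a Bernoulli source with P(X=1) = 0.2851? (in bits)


H = -p*log2(p) - (1-p)*log2(1-p). -0.2851*log2(0.2851) = 0.516162; -0.7149*log2(0.7149) = 0.346145. H = 0.516162 + 0.346145 = 0.8623

0.8623 bits


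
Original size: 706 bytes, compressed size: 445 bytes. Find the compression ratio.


Ratio = original / compressed = 706 / 445 = 1.5865

1.5865


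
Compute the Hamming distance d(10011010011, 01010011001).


Count differing positions: ^ ^ . . ^ . . ^ . ^ . = 5 differences

5


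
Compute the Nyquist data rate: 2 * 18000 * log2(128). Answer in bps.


Rate = 2 * B * log2(M) = 2 * 18000 * 7.0 = 252000.0

252000.0 bps


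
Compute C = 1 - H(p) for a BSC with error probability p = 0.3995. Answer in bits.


H(p) = -p*log2(p) - (1-p)*log2(1-p) = -0.3995*log2(0.3995) - 0.6005*log2(0.6005) = 0.528831 + 0.441826 = 0.9707. C = 1 - H(p) = 1 - 0.9707 = 0.0293

0.0293 bits


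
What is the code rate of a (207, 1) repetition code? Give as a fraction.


Rate = k/n = 1/207

1/207


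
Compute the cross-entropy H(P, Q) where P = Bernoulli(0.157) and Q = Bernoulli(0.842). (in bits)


H(P,Q) = -p*log2(q) - (1-p)*log2(1-q). -0.157*log2(0.842) = 0.038953; -0.843*log2(0.158) = 2.244069. H(P,Q) = 0.038953 + 2.244069 = 2.283

2.283 bits


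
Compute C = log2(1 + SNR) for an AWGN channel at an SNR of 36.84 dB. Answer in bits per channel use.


SNR_linear = 10^(36.84/10) = 4830.588; C = log2(1 + SNR_linear) = log2(1 + 4830.588) = 12.2383

12.2383 bits/channel use


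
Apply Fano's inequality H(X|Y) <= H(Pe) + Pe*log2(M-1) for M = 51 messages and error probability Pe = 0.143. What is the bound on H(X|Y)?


H(Pe) = -Pe*log2(Pe) - (1-Pe)*log2(1-Pe) = -0.143*log2(0.143) - 0.857*log2(0.857) = 0.401246 + 0.190796 = 0.592. Pe*log2(M-1) = 0.143*log2(50) = 0.807071. Bound = H(Pe) + Pe*log2(M-1) = 0.401246 + 0.190796 + 0.807071 = 1.3991

1.3991 bits


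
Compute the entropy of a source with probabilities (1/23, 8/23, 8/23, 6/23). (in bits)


H = -sum(p_i * log2(p_i)). Terms: -(1/23)*log2(1/23) = 0.196677; -(8/23)*log2(8/23) = 0.529935; -(8/23)*log2(8/23) = 0.529935; -(6/23)*log2(6/23) = 0.505722. H = 0.196677 + 0.529935 + 0.529935 + 0.505722 = 1.7623

1.7623 bits


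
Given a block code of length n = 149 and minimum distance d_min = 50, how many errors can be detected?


Detection capability = d_min - 1 = 50 - 1 = 49

49 errors


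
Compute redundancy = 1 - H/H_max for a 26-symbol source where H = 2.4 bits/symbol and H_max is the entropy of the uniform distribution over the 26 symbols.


H_max = log2(K) = log2(26) = 4.7004 bits/symbol. Redundancy = 1 - H/H_max = 1 - 2.4/4.7004 = 1 - 0.5106 = 0.4894

0.4894


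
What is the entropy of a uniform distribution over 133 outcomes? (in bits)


H = log2(n) = log2(133) = 7.0553

7.0553 bits


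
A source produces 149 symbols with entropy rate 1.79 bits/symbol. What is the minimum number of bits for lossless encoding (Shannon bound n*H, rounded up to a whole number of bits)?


Minimum bits >= n * H = 149 * 1.79 = 266.71, rounded up to a whole number of bits = 267

267 bits


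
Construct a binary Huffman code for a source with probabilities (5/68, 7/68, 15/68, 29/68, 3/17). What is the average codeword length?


Huffman construction (repeatedly merge the two least-probable nodes; each merge adds 1 bit to every symbol beneath it): 5/68 + 7/68 = 3/17; 3/17 + 3/17 = 6/17; 15/68 + 6/17 = 39/68; 29/68 + 39/68 = 1. Resulting codeword lengths (in the order the probabilities were given): (4, 4, 2, 1, 3). L_avg = sum(p_i * l_i) = 5/68*4 + 7/68*4 + 15/68*2 + 29/68*1 + 3/17*3 = 143/68 = 2.1029

2.1029 bits


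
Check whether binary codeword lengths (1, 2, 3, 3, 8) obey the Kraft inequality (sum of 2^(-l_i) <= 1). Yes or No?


Kraft sum = sum(2^(-l_i)) = 1.0039, need <= 1. Result: violated (a binary prefix-free code with these lengths cannot exist)

No


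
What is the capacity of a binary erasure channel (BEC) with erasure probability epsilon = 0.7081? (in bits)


C = 1 - epsilon = 1 - 0.7081 = 0.2919

0.2919 bits


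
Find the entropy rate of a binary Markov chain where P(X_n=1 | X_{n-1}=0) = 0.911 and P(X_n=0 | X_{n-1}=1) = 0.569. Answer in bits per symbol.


Stationary distribution: pi_0 = p10/(p01+p10) = 0.3845, pi_1 = 0.6155. Entropy rate H' = pi_0*H(p01) + pi_1*H(p10) = 0.3845*0.4331 + 0.6155*0.9862 = 0.7736

0.7736 bits/symbol


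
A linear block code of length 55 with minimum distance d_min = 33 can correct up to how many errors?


Correction capability = floor((d-1)/2) = floor((33-1)/2) = 16

16 errors


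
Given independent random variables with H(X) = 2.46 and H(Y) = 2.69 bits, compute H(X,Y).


For independent variables, H(X,Y) = H(X) + H(Y) = 2.46 + 2.69 = 5.15

5.15 bits


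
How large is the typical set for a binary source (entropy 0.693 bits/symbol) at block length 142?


log2|A_typical| = nH = 142 * 0.693 = 98.406, so |A_typical| ~ 2^98.406 = 4.199e+29

4.199e+29


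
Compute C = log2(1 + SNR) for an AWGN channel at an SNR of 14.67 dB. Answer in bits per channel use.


SNR_linear = 10^(14.67/10) = 29.3089; C = log2(1 + SNR_linear) = log2(1 + 29.3089) = 4.9217

4.9217 bits/channel use


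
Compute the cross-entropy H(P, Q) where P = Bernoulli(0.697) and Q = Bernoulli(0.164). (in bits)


H(P,Q) = -p*log2(q) - (1-p)*log2(1-q). -0.697*log2(0.164) = 1.817938; -0.303*log2(0.836) = 0.078303. H(P,Q) = 1.817938 + 0.078303 = 1.8962

1.8962 bits


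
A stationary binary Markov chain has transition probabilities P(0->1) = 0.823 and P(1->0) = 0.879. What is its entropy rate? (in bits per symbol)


Stationary distribution: pi_0 = p10/(p01+p10) = 0.5165, pi_1 = 0.4835. Entropy rate H' = pi_0*H(p01) + pi_1*H(p10) = 0.5165*0.6735 + 0.4835*0.5322 = 0.6052

0.6052 bits/symbol


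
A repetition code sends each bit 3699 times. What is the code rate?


Rate = k/n = 1/3699

1/3699


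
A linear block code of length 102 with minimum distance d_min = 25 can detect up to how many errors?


Detection capability = d_min - 1 = 25 - 1 = 24

24 errors


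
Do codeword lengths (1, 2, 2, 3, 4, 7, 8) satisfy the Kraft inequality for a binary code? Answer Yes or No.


Kraft sum = sum(2^(-l_i)) = 1.1992, need <= 1. Result: violated (a binary prefix-free code with these lengths cannot exist)

No


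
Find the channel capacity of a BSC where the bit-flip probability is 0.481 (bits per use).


H(p) = -p*log2(p) - (1-p)*log2(1-p) = -0.481*log2(0.481) - 0.519*log2(0.519) = 0.507884 + 0.491074 = 0.999. C = 1 - H(p) = 1 - 0.999 = 0.001

0.001 bits


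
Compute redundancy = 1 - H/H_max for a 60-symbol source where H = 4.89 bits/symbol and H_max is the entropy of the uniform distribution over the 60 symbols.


H_max = log2(K) = log2(60) = 5.9069 bits/symbol. Redundancy = 1 - H/H_max = 1 - 4.89/5.9069 = 1 - 0.8278 = 0.1722

0.1722


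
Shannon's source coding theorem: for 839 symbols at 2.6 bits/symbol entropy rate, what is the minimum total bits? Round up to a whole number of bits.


Minimum bits >= n * H = 839 * 2.6 = 2181.4, rounded up to a whole number of bits = 2182

2182 bits


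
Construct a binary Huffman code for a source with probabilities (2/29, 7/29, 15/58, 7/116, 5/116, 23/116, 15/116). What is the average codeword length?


Huffman construction (repeatedly merge the two least-probable nodes; each merge adds 1 bit to every symbol beneath it): 5/116 + 7/116 = 3/29; 2/29 + 3/29 = 5/29; 15/116 + 5/29 = 35/116; 23/116 + 7/29 = 51/116; 15/58 + 35/116 = 65/116; 51/116 + 65/116 = 1. Resulting codeword lengths (in the order the probabilities were given): (4, 2, 2, 5, 5, 2, 3). L_avg = sum(p_i * l_i) = 2/29*4 + 7/29*2 + 15/58*2 + 7/116*5 + 5/116*5 + 23/116*2 + 15/116*3 = 299/116 = 2.5776

2.5776 bits


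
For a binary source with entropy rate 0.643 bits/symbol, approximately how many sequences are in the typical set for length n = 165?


log2|A_typical| = nH = 165 * 0.643 = 106.095, so |A_typical| ~ 2^106.095 = 8.665e+31

8.665e+31


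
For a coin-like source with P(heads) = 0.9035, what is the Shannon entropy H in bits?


H = -p*log2(p) - (1-p)*log2(1-p). -0.9035*log2(0.9035) = 0.132276; -0.0965*log2(0.0965) = 0.325526. H = 0.132276 + 0.325526 = 0.4578

0.4578 bits


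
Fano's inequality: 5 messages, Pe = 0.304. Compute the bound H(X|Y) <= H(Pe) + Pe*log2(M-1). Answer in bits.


H(Pe) = -Pe*log2(Pe) - (1-Pe)*log2(1-Pe) = -0.304*log2(0.304) - 0.696*log2(0.696) = 0.522228 + 0.363897 = 0.8861. Pe*log2(M-1) = 0.304*log2(4) = 0.608000. Bound = H(Pe) + Pe*log2(M-1) = 0.522228 + 0.363897 + 0.608000 = 1.4941

1.4941 bits


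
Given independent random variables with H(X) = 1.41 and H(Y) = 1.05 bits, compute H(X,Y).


For independent variables, H(X,Y) = H(X) + H(Y) = 1.41 + 1.05 = 2.46

2.46 bits


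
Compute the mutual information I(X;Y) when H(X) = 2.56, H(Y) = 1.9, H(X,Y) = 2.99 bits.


I(X;Y) = H(X) + H(Y) - H(X,Y) = 2.56 + 1.9 - 2.99 = 1.47

1.47 bits


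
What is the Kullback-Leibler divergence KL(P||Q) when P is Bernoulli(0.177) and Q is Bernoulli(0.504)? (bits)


KL = p*log2(p/q) + (1-p)*log2((1-p)/(1-q)) = 0.177*log2(0.177/0.504) + 0.823*log2(0.823/0.496) = 0.334

0.334 bits


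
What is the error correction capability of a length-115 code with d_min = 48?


Correction capability = floor((d-1)/2) = floor((48-1)/2) = 23

23 errors
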